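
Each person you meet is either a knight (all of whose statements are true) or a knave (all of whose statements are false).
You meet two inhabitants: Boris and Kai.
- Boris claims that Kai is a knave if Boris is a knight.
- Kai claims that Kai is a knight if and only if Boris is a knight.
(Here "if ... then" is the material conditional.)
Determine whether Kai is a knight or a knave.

Consistent assignments: {Boris=knight, Kai=knave}
In every consistent assignment, Kai is a knave.

Kai is a knave.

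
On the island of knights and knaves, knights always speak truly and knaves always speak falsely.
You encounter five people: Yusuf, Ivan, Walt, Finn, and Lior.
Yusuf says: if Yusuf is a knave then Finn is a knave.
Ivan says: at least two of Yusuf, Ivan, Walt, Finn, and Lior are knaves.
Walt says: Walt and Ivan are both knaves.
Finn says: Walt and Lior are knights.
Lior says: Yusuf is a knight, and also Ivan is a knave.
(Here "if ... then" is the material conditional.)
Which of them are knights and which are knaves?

Yusuf is a knight, Ivan is a knight, Walt is a knave, Finn is a knave, and Lior is a knave.

Yusuf (knight): "if Yusuf is a knave then Finn is a knave" — true. ✓
Since Ivan is a knight, "at least two of Yusuf, Ivan, Walt, Finn, and Lior are knaves" needs to be true, which holds.
Walt is a knave; "Walt and Ivan are both knaves" is False, as required.
Finn is a knave, and the claim "Walt and Lior are knights" is indeed False.
Lior (knave): "Yusuf is a knight, and also Ivan is a knave" — False. ✓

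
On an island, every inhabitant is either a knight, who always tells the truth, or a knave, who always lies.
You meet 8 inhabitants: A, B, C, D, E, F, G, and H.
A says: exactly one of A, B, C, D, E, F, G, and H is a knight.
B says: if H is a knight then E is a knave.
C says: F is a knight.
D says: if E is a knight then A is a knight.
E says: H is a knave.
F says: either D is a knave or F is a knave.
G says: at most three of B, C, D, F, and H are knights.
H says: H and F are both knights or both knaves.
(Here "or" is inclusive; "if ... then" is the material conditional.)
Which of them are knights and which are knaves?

A is a knave, B is a knight, C is a knight, D is a knave, E is a knight, F is a knight, G is a knight, and H is a knave.

Since A is a knave, "exactly one of A, B, C, D, E, F, G, and H is a knight" needs to be false, which holds.
B is a knight; "if H is a knight then E is a knave" is True, as required.
Since C is a knight, "F is a knight" needs to be True, which holds.
D is a knave; "if E is a knight then A is a knight" is false, as required.
As a knight, E's statement "H is a knave" should be True; it is.
F is a knight, so "either D is a knave or F is a knave" must be True — and it is.
G is a knight, and the claim "at most three of B, C, D, F, and H are knights" is indeed True.
H (knave): "H and F are both knights or both knaves" — false. ✓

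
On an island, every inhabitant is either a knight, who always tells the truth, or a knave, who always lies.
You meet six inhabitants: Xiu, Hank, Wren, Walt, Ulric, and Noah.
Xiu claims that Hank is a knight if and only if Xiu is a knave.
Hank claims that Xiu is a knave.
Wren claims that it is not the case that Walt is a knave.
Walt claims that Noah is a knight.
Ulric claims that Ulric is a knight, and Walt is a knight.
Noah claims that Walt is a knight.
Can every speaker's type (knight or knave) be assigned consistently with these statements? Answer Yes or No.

Yes

One consistent assignment: Xiu=knight, Hank=knave, Wren=knight, Walt=knight, Ulric=knight, Noah=knight.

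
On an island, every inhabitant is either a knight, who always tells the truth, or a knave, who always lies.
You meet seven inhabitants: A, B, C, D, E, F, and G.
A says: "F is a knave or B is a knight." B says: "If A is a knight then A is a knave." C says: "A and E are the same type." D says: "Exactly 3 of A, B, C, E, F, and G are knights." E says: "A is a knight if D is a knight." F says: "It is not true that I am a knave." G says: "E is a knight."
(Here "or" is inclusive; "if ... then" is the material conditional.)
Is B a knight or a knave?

B is a knave.

Consistent assignments: {A=knight, B=knave, C=knight, D=knave, E=knight, F=knave, G=knight}
In every consistent assignment, B is a knave.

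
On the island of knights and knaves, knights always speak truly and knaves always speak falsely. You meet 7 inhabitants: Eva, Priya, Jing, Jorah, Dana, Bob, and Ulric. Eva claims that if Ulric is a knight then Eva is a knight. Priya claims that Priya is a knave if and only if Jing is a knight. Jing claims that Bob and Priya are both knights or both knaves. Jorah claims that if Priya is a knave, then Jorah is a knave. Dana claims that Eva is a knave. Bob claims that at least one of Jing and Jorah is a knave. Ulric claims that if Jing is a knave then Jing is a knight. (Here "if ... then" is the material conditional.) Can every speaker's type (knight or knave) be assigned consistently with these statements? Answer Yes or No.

Checking all 128 assignments, each has at least one speaker whose statement's truth value contradicts their type.

No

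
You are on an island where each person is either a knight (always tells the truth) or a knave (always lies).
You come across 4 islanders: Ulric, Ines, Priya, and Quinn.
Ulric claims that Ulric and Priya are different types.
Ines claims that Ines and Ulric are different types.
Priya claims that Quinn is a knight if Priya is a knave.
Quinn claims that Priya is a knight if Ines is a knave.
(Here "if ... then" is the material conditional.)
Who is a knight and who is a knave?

Ulric is a knave, and the claim "Ulric and Priya are different types" is indeed False.
Ines is a knave, so "Ines and Ulric are different types" must be False — and it is.
Priya (knave): "Quinn is a knight if Priya is a knave" — False. ✓
Since Quinn is a knave, "Priya is a knight if Ines is a knave" needs to be False, which holds.

Ulric is a knave, Ines is a knave, Priya is a knave, and Quinn is a knave.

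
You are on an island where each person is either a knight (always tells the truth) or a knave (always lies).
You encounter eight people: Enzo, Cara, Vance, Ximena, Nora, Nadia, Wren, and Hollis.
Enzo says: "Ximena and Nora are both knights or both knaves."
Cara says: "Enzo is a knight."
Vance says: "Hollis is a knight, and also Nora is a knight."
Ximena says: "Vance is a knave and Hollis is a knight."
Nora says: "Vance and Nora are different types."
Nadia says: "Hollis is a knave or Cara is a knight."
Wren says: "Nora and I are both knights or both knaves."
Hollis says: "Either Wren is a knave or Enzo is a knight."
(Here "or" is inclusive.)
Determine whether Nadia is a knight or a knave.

Consistent assignments: {Enzo=knave, Cara=knave, Vance=knave, Ximena=knave, Nora=knight, Nadia=knight, Wren=knight, Hollis=knave}
In every consistent assignment, Nadia is a knight.

Nadia is a knight.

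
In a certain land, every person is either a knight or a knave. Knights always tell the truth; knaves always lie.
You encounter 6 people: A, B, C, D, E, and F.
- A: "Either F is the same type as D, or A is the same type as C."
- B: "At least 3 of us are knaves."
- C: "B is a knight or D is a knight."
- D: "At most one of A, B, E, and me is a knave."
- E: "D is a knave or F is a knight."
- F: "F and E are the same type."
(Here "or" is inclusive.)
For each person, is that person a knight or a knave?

A is a knight, B is a knave, C is a knight, D is a knight, E is a knight, and F is a knight.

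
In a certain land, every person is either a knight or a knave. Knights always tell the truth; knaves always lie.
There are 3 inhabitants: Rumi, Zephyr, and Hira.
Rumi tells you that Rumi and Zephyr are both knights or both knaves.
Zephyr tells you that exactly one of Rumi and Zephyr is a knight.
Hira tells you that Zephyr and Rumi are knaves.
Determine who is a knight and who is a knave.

Rumi is a knave, Zephyr is a knight, and Hira is a knave.

Suppose Rumi is a knight. Then Rumi's statement "Rumi and Zephyr are both knights or both knaves" would have to be true. Checking the 4 ways to assign the others, none is consistent with every speaker.
(For instance, with Zephyr=knight, Hira=knave, Zephyr's claim "exactly one of Rumi and Zephyr is a knight" comes out false where it would need to be true.)
So Rumi must be a knave, making "Rumi and Zephyr are both knights or both knaves" false. Taking Rumi=knave, Zephyr=knight, Hira=knave, each remaining statement checks out:
  Zephyr (knight): "exactly one of Rumi and Zephyr is a knight" — true. ✓
  Hira (knave): "Zephyr and Rumi are knaves" — false. ✓
This is the unique consistent assignment.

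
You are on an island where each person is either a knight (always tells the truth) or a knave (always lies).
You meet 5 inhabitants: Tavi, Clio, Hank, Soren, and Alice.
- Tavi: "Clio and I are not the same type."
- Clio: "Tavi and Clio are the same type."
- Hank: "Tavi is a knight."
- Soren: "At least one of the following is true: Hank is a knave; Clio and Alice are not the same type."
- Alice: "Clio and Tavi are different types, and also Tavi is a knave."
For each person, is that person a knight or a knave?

Tavi is a knight, Clio is a knave, Hank is a knight, Soren is a knave, and Alice is a knave.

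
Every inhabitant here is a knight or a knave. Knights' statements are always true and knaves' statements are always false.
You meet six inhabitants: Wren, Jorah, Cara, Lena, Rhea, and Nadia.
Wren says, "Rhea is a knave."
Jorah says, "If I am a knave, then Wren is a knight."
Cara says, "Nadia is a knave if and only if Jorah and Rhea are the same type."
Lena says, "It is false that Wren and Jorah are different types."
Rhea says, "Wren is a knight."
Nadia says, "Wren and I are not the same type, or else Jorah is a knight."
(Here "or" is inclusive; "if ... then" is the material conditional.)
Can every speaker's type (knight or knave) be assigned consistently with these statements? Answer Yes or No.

No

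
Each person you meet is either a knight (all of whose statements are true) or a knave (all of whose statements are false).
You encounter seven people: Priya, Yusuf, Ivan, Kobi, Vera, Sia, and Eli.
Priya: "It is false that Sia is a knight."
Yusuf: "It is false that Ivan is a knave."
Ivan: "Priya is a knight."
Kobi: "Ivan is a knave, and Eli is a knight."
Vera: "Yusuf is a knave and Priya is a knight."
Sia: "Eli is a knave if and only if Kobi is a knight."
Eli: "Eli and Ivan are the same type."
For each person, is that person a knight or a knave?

Priya is a knight, Yusuf is a knight, Ivan is a knight, Kobi is a knave, Vera is a knave, Sia is a knave, and Eli is a knave.

Priya (knight): "it is false that Sia is a knight" — True. ✓
Since Yusuf is a knight, "it is false that Ivan is a knave" needs to be True, which holds.
Ivan is a knight, and the claim "Priya is a knight" is indeed True.
Kobi is a knave, so "Ivan is a knave, and Eli is a knight" must be False — and it is.
As a knave, Vera's statement "Yusuf is a knave and Priya is a knight" should be False; it is.
Since Sia is a knave, "Eli is a knave if and only if Kobi is a knight" needs to be False, which holds.
As a knave, Eli's statement "Eli and Ivan are the same type" should be False; it is.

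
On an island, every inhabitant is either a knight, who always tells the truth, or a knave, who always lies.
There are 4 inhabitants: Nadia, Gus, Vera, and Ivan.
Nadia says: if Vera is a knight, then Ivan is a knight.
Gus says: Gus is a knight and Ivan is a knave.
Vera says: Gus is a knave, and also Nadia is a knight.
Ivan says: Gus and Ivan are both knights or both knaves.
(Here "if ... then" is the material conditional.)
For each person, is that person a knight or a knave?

Nadia is a knight, Gus is a knight, Vera is a knave, and Ivan is a knave.

Suppose Nadia is a knave. Then Nadia's statement "if Vera is a knight, then Ivan is a knight" would have to be false. Checking the 8 ways to assign the others, none is consistent with every speaker.
(For instance, with Gus=knight, Vera=knave, Ivan=knave, Nadia's claim "if Vera is a knight, then Ivan is a knight" comes out true where it would need to be false.)
So Nadia must be a knight, making "if Vera is a knight, then Ivan is a knight" true. Taking Nadia=knight, Gus=knight, Vera=knave, Ivan=knave, each remaining statement checks out:
  Gus (knight): "Gus is a knight and Ivan is a knave" — true. ✓
  Vera (knave): "Gus is a knave, and also Nadia is a knight" — false. ✓
  Ivan (knave): "Gus and Ivan are both knights or both knaves" — false. ✓
This is the unique consistent assignment.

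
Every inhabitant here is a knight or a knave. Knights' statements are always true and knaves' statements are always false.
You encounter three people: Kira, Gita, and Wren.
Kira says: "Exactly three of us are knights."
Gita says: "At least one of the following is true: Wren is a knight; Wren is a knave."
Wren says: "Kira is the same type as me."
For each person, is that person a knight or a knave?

Kira is a knight, Gita is a knight, and Wren is a knight.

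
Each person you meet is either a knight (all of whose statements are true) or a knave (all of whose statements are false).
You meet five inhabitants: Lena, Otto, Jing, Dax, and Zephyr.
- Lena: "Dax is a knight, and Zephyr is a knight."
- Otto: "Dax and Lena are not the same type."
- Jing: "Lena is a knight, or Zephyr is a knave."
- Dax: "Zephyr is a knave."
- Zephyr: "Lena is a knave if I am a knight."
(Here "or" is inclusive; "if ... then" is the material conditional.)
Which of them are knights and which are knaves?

Lena is a knave, Otto is a knave, Jing is a knave, Dax is a knave, and Zephyr is a knight.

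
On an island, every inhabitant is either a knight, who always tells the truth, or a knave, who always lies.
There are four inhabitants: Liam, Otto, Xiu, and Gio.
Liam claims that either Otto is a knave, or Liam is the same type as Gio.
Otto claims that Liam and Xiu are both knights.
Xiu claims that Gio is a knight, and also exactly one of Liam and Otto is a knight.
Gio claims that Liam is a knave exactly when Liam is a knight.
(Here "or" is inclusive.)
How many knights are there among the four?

1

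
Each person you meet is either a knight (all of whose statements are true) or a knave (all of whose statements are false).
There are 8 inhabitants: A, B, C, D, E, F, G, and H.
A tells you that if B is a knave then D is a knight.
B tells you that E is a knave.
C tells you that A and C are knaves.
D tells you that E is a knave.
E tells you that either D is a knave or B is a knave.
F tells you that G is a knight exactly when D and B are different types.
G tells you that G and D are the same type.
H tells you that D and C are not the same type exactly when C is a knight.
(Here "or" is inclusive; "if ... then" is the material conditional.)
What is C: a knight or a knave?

C is a knave.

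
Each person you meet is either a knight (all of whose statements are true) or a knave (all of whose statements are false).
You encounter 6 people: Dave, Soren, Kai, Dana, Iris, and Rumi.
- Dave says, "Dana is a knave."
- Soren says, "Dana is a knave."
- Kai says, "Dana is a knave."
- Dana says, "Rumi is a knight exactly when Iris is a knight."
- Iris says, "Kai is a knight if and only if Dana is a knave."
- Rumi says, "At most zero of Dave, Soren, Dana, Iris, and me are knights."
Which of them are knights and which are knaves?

Knights: Dave, Soren, Kai, and Iris. Knaves: Dana and Rumi.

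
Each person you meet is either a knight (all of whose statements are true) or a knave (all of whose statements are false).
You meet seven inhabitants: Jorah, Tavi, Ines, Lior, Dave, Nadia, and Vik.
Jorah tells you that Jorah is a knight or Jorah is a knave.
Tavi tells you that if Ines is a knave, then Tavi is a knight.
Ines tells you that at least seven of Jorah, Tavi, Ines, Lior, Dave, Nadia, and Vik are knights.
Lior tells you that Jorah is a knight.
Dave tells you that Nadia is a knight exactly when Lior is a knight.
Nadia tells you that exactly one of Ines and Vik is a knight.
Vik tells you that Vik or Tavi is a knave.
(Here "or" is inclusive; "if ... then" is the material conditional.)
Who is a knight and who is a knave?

Jorah is a knight, and the claim "Jorah is a knight or Jorah is a knave" is indeed True.
Tavi is a knave; "if Ines is a knave, then Tavi is a knight" is false, as required.
Ines is a knave, and the claim "at least seven of Jorah, Tavi, Ines, Lior, Dave, Nadia, and Vik are knights" is indeed false.
Lior (knight): "Jorah is a knight" — True. ✓
Dave is a knight, and the claim "Nadia is a knight exactly when Lior is a knight" is indeed True.
Since Nadia is a knight, "exactly one of Ines and Vik is a knight" needs to be True, which holds.
Vik is a knight; "Vik or Tavi is a knave" is True, as required.

Jorah is a knight, Tavi is a knave, Ines is a knave, Lior is a knight, Dave is a knight, Nadia is a knight, and Vik is a knight.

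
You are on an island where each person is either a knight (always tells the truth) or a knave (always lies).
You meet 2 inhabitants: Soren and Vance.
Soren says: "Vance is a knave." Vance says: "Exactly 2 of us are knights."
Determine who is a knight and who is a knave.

Since Soren is a knight, "Vance is a knave" needs to be true, which holds.
Since Vance is a knave, "exactly 2 of us are knights" needs to be False, which holds.

Soren is a knight and Vance is a knave.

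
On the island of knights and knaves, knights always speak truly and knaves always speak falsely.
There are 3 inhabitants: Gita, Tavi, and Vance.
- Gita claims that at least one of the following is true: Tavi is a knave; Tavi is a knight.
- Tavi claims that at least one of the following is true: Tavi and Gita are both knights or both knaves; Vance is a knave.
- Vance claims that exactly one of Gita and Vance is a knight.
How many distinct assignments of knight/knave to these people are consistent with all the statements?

0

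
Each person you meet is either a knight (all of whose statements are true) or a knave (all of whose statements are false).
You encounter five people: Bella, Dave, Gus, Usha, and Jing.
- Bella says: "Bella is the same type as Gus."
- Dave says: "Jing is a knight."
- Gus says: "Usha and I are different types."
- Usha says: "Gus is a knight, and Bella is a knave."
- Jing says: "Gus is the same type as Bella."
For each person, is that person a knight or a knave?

Knights: Bella, Dave, Gus, and Jing. Knaves: Usha.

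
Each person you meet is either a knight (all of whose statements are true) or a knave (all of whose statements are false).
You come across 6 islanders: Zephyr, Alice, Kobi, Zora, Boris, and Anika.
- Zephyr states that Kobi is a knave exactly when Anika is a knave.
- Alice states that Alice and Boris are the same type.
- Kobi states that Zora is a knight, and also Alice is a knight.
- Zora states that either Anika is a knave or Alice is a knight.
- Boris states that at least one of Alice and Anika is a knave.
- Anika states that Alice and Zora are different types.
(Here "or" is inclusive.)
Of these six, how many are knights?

The unique consistent assignment is Zephyr=knave, Alice=knight, Kobi=knight, Zora=knight, Boris=knight, Anika=knave.
That has 4 knights.

4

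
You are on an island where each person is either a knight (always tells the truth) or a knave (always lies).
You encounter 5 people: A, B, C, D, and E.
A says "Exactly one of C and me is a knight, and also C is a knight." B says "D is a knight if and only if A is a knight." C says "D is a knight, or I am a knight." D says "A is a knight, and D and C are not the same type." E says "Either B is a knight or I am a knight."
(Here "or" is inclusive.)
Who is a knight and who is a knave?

A is a knave, B is a knight, C is a knave, D is a knave, and E is a knight.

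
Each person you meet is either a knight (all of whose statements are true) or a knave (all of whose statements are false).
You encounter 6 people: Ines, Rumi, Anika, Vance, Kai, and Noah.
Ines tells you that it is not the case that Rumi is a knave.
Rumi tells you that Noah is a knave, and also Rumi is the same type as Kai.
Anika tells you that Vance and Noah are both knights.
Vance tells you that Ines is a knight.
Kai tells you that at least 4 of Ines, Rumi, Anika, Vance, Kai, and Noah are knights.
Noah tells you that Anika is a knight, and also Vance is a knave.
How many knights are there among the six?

4

The unique consistent assignment is Ines=knight, Rumi=knight, Anika=knave, Vance=knight, Kai=knight, Noah=knave.
That has 4 knights.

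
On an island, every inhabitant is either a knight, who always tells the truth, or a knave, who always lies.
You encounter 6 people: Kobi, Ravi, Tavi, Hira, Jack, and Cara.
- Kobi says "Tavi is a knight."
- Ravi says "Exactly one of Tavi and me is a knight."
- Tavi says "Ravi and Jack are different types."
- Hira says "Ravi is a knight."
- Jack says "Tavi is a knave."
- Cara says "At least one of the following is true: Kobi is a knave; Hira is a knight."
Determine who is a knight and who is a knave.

Knights: Ravi, Hira, Jack, and Cara. Knaves: Kobi and Tavi.

Since Kobi is a knave, "Tavi is a knight" needs to be false, which holds.
As a knight, Ravi's statement "exactly one of Tavi and me is a knight" should be true; it is.
Tavi (knave): "Ravi and Jack are different types" — false. ✓
Hira is a knight, so "Ravi is a knight" must be true — and it is.
Jack (knight): "Tavi is a knave" — true. ✓
Cara is a knight; "at least one of the following is true: Kobi is a knave; Hira is a knight" is true, as required.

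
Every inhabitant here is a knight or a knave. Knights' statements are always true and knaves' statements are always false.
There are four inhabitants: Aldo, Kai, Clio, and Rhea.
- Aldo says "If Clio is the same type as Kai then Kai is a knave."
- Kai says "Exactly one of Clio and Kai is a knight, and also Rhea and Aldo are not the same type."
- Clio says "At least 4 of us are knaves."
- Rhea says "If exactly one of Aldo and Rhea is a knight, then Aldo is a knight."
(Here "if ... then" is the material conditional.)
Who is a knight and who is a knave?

Aldo is a knight, Kai is a knave, Clio is a knave, and Rhea is a knight.

Aldo is a knight, so "if Clio is the same type as Kai then Kai is a knave" must be true — and it is.
Kai is a knave; "exactly one of Clio and Kai is a knight, and also Rhea and Aldo are not the same type" is False, as required.
Clio is a knave; "at least 4 of us are knaves" is False, as required.
As a knight, Rhea's statement "if exactly one of Aldo and Rhea is a knight, then Aldo is a knight" should be true; it is.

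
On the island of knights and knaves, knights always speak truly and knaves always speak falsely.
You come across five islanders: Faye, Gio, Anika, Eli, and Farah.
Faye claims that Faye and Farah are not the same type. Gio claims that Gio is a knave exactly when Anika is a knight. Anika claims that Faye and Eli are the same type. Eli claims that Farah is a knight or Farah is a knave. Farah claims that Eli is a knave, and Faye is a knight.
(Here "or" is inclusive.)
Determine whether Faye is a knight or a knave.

Faye is a knave.

Consistent assignments: {Faye=knave, Gio=knight, Anika=knave, Eli=knight, Farah=knave}; {Faye=knave, Gio=knave, Anika=knave, Eli=knight, Farah=knave}
In every consistent assignment, Faye is a knave.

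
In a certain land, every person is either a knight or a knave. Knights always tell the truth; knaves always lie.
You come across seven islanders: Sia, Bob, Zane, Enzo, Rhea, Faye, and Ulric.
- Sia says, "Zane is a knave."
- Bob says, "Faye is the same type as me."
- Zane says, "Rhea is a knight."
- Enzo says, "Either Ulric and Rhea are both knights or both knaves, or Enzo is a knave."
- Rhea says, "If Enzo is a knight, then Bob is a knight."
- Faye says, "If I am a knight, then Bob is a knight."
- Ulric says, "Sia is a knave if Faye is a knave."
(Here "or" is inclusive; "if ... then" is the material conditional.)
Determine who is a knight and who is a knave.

Sia is a knave, Bob is a knight, Zane is a knight, Enzo is a knight, Rhea is a knight, Faye is a knight, and Ulric is a knight.

Sia is a knave, and the claim "Zane is a knave" is indeed false.
Bob is a knight; "Faye is the same type as me" is True, as required.
Zane is a knight, and the claim "Rhea is a knight" is indeed True.
Since Enzo is a knight, "either Ulric and Rhea are both knights or both knaves, or Enzo is a knave" needs to be True, which holds.
As a knight, Rhea's statement "if Enzo is a knight, then Bob is a knight" should be True; it is.
As a knight, Faye's statement "if I am a knight, then Bob is a knight" should be True; it is.
Since Ulric is a knight, "Sia is a knave if Faye is a knave" needs to be True, which holds.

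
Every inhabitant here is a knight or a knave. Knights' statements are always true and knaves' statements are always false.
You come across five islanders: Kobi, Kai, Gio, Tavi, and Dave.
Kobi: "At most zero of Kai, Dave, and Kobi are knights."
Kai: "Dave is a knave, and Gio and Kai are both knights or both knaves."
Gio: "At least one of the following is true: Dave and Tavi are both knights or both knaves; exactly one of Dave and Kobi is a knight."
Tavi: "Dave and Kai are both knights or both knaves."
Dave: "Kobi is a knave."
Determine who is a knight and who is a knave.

Kobi is a knave, Kai is a knave, Gio is a knight, Tavi is a knave, and Dave is a knight.

Suppose Kobi is a knight. Then Kobi's statement "at most zero of Kai, Dave, and Kobi are knights" would have to be true. Checking the 16 ways to assign the others, none is consistent with every speaker.
(For instance, with Kai=knave, Gio=knight, Tavi=knave, Dave=knight, Kobi's claim "at most zero of Kai, Dave, and Kobi are knights" comes out false where it would need to be true.)
So Kobi must be a knave, making "at most zero of Kai, Dave, and Kobi are knights" false. Taking Kobi=knave, Kai=knave, Gio=knight, Tavi=knave, Dave=knight, each remaining statement checks out:
  Kai (knave): "Dave is a knave, and Gio and Kai are both knights or both knaves" — false. ✓
  Gio (knight): "at least one of the following is true: Dave and Tavi are both knights or both knaves; exactly one of Dave and Kobi is a knight" — true. ✓
  Tavi (knave): "Dave and Kai are both knights or both knaves" — false. ✓
  Dave (knight): "Kobi is a knave" — true. ✓
This is the unique consistent assignment.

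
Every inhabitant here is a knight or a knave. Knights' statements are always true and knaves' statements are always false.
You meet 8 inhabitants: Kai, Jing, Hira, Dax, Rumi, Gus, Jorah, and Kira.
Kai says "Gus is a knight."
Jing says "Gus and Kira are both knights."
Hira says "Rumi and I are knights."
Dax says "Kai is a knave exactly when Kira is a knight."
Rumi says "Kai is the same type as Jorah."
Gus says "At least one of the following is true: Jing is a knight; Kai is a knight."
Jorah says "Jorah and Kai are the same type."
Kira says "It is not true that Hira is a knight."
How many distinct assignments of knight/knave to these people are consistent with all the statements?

Consistent assignments:
  Kai=knight, Jing=knight, Hira=knave, Dax=knave, Rumi=knight, Gus=knight, Jorah=knight, Kira=knight
  Kai=knight, Jing=knight, Hira=knave, Dax=knave, Rumi=knave, Gus=knight, Jorah=knave, Kira=knight
  Kai=knight, Jing=knave, Hira=knight, Dax=knight, Rumi=knight, Gus=knight, Jorah=knight, Kira=knave

3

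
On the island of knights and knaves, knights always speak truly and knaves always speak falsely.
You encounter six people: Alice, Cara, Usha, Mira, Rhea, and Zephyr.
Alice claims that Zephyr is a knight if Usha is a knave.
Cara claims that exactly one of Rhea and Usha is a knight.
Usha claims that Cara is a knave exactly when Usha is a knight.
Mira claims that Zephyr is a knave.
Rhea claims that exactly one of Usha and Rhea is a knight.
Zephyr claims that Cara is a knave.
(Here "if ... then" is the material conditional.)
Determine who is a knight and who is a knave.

Alice is a knight, Cara is a knave, Usha is a knave, Mira is a knave, Rhea is a knave, and Zephyr is a knight.

Alice is a knight, and the claim "Zephyr is a knight if Usha is a knave" is indeed True.
Cara is a knave; "exactly one of Rhea and Usha is a knight" is false, as required.
Usha (knave): "Cara is a knave exactly when Usha is a knight" — false. ✓
Since Mira is a knave, "Zephyr is a knave" needs to be false, which holds.
Since Rhea is a knave, "exactly one of Usha and Rhea is a knight" needs to be false, which holds.
Zephyr is a knight; "Cara is a knave" is True, as required.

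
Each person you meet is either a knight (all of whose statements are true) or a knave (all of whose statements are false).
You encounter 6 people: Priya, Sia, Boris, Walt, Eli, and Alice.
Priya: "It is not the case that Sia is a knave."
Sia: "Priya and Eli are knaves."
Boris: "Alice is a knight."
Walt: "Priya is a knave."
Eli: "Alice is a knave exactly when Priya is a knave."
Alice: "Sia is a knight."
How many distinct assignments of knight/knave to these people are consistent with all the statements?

Consistent assignments:
  Priya=knave, Sia=knave, Boris=knave, Walt=knight, Eli=knight, Alice=knave

1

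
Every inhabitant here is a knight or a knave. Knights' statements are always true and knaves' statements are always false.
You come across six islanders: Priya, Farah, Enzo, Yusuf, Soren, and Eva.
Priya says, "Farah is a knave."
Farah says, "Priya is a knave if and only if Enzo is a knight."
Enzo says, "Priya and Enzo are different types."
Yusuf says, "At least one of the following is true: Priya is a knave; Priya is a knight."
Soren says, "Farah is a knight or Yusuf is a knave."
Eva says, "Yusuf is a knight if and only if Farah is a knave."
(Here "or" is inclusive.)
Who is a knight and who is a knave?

Knights: Farah, Enzo, Yusuf, and Soren. Knaves: Priya and Eva.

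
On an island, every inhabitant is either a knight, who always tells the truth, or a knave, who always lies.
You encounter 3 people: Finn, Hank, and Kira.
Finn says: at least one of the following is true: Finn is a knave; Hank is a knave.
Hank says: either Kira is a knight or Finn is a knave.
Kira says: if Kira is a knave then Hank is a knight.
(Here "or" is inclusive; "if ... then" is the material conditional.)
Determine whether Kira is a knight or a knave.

Kira is a knave.

Consistent assignments: {Finn=knight, Hank=knave, Kira=knave}
In every consistent assignment, Kira is a knave.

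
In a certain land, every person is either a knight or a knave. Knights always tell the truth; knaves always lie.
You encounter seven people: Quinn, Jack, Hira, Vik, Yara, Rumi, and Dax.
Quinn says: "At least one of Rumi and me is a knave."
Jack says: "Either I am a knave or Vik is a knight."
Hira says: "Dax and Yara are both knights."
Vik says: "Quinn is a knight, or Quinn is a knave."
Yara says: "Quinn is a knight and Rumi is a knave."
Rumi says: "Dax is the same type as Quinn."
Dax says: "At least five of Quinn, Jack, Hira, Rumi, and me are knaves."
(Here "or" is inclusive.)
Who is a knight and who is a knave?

Quinn is a knight, Jack is a knight, Hira is a knave, Vik is a knight, Yara is a knight, Rumi is a knave, and Dax is a knave.

As a knight, Quinn's statement "at least one of Rumi and me is a knave" should be true; it is.
Jack is a knight, so "either I am a knave or Vik is a knight" must be true — and it is.
Hira is a knave, so "Dax and Yara are both knights" must be false — and it is.
Vik is a knight; "Quinn is a knight, or Quinn is a knave" is true, as required.
Since Yara is a knight, "Quinn is a knight and Rumi is a knave" needs to be true, which holds.
As a knave, Rumi's statement "Dax is the same type as Quinn" should be false; it is.
Dax is a knave; "at least five of Quinn, Jack, Hira, Rumi, and me are knaves" is false, as required.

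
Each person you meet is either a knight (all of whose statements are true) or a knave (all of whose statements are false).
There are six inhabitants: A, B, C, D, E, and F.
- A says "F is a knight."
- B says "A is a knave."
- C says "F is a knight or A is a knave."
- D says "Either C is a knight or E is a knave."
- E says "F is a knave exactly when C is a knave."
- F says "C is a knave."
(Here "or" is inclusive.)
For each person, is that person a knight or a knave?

A is a knave, B is a knight, C is a knight, D is a knight, E is a knave, and F is a knave.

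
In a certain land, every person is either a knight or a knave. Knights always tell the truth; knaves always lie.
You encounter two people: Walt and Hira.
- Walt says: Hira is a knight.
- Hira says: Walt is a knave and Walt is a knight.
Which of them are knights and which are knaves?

Walt is a knave and Hira is a knave.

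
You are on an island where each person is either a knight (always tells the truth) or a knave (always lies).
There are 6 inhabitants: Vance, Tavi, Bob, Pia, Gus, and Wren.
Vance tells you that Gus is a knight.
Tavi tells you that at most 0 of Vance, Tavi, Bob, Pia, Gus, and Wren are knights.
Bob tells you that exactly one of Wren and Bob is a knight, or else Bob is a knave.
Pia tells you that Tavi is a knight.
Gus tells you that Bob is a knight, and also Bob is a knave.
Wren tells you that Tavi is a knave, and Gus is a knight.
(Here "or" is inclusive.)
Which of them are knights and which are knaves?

Vance is a knave, and the claim "Gus is a knight" is indeed False.
Tavi (knave): "at most 0 of Vance, Tavi, Bob, Pia, Gus, and Wren are knights" — False. ✓
Since Bob is a knight, "exactly one of Wren and Bob is a knight, or else Bob is a knave" needs to be true, which holds.
Pia (knave): "Tavi is a knight" — False. ✓
Since Gus is a knave, "Bob is a knight, and also Bob is a knave" needs to be False, which holds.
As a knave, Wren's statement "Tavi is a knave, and Gus is a knight" should be False; it is.

Vance is a knave, Tavi is a knave, Bob is a knight, Pia is a knave, Gus is a knave, and Wren is a knave.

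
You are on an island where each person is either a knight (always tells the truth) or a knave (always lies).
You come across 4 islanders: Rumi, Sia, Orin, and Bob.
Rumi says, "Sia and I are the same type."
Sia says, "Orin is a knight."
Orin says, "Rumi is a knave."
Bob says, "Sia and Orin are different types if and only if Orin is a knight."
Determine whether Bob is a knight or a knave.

Bob is a knave.

Consistent assignments: {Rumi=knave, Sia=knight, Orin=knight, Bob=knave}
In every consistent assignment, Bob is a knave.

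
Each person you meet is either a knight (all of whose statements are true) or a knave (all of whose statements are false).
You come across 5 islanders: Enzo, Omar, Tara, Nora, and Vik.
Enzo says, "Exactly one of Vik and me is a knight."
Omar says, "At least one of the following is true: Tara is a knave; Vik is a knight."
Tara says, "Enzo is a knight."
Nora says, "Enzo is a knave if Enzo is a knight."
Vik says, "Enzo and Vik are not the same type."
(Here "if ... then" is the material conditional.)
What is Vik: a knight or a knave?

Vik is a knave.

Consistent assignments: {Enzo=knave, Omar=knight, Tara=knave, Nora=knight, Vik=knave}
In every consistent assignment, Vik is a knave.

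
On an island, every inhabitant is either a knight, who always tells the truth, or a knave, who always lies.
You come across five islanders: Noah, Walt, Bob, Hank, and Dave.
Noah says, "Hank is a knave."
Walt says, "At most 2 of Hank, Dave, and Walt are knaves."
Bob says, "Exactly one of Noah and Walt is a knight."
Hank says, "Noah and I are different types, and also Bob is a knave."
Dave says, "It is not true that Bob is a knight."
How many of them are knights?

2

The unique consistent assignment is Noah=knight, Walt=knave, Bob=knight, Hank=knave, Dave=knave.
That has 2 knights.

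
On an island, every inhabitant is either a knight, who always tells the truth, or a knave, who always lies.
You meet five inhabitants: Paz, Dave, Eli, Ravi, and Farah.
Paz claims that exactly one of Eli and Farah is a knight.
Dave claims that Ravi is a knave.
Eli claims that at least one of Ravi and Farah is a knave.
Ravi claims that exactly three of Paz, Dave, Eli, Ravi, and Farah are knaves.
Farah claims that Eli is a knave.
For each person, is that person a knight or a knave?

Suppose Paz is a knave. Then Paz's statement "exactly one of Eli and Farah is a knight" would have to be false. Checking the 16 ways to assign the others, none is consistent with every speaker.
(For instance, with Dave=knight, Eli=knight, Ravi=knave, Farah=knave, Paz's claim "exactly one of Eli and Farah is a knight" comes out true where it would need to be false.)
So Paz must be a knight, making "exactly one of Eli and Farah is a knight" true. Taking Paz=knight, Dave=knight, Eli=knight, Ravi=knave, Farah=knave, each remaining statement checks out:
  Dave (knight): "Ravi is a knave" — true. ✓
  Eli (knight): "at least one of Ravi and Farah is a knave" — true. ✓
  Ravi (knave): "exactly three of Paz, Dave, Eli, Ravi, and Farah are knaves" — false. ✓
  Farah (knave): "Eli is a knave" — false. ✓
This is the unique consistent assignment.

Paz is a knight, Dave is a knight, Eli is a knight, Ravi is a knave, and Farah is a knave.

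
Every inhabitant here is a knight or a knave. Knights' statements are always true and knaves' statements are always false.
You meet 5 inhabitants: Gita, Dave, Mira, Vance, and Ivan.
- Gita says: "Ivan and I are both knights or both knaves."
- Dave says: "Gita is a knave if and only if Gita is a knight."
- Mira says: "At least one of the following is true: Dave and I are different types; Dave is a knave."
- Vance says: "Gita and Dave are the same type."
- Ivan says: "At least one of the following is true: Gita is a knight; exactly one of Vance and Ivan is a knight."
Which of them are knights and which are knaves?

Gita is a knight, Dave is a knave, Mira is a knight, Vance is a knave, and Ivan is a knight.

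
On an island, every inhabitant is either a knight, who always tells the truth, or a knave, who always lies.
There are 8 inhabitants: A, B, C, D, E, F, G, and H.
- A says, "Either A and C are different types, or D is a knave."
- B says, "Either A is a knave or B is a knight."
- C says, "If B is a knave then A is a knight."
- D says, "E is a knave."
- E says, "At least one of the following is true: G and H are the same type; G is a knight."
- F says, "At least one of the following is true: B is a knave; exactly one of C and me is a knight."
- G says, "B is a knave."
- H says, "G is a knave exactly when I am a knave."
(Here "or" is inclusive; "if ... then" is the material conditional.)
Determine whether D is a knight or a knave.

D is a knave.

Consistent assignments: {A=knight, B=knave, C=knight, D=knave, E=knight, F=knight, G=knight, H=knight}; {A=knight, B=knave, C=knight, D=knave, E=knight, F=knight, G=knight, H=knave}
In every consistent assignment, D is a knave.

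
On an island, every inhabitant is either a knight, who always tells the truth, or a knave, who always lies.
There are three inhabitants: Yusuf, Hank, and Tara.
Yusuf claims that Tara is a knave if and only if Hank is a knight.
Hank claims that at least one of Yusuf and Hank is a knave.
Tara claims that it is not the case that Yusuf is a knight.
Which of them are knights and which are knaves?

Since Yusuf is a knave, "Tara is a knave if and only if Hank is a knight" needs to be false, which holds.
Hank is a knight, so "at least one of Yusuf and Hank is a knave" must be true — and it is.
Tara is a knight, and the claim "it is not the case that Yusuf is a knight" is indeed true.

Knights: Hank and Tara. Knaves: Yusuf.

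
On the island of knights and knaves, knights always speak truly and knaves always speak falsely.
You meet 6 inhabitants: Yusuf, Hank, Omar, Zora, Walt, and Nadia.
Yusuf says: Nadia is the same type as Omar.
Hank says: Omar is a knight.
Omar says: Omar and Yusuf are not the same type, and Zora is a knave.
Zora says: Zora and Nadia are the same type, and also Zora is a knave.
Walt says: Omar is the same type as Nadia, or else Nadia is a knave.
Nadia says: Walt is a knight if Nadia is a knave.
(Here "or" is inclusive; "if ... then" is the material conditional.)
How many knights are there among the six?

1

The unique consistent assignment is Yusuf=knave, Hank=knave, Omar=knave, Zora=knave, Walt=knave, Nadia=knight.
That has 1 knight.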